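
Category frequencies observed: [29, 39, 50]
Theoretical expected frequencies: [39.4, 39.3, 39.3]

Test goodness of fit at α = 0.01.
Chi-square goodness of fit test:
H₀: observed counts match expected distribution
H₁: observed counts differ from expected distribution
df = k - 1 = 2
χ² = Σ(O - E)²/E
   = (29 - 39.4)²/39.4 + (39 - 39.3)²/39.3 + (50 - 39.3)²/39.3
   = 2.745 + 0.002 + 2.913
   = 5.66
p-value = 0.0590

Since p-value > α = 0.01, we fail to reject H₀.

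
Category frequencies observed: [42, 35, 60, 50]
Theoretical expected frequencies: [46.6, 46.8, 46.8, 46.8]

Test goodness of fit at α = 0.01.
Chi-square goodness of fit test:
H₀: observed counts match expected distribution
H₁: observed counts differ from expected distribution
df = k - 1 = 3
χ² = Σ(O - E)²/E
   = (42 - 46.6)²/46.6 + (35 - 46.8)²/46.8 + (60 - 46.8)²/46.8 + (50 - 46.8)²/46.8
   = 0.454 + 2.975 + 3.723 + 0.219
   = 7.37
p-value = 0.0610

Since p-value > α = 0.01, we fail to reject H₀.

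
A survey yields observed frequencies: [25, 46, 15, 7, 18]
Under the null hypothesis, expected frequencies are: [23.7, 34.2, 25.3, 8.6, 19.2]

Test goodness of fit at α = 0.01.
Chi-square goodness of fit test:
H₀: observed counts match expected distribution
H₁: observed counts differ from expected distribution
df = k - 1 = 4
χ² = Σ(O - E)²/E
   = (25 - 23.7)²/23.7 + (46 - 34.2)²/34.2 + (15 - 25.3)²/25.3 + (7 - 8.6)²/8.6 + (18 - 19.2)²/19.2
   = 0.071 + 4.071 + 4.193 + 0.298 + 0.075
   = 8.71
p-value = 0.0688

Since p-value > α = 0.01, we fail to reject H₀.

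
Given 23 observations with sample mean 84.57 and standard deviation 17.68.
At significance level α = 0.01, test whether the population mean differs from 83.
One-sample t-test:
H₀: μ = 83
H₁: μ ≠ 83
df = n - 1 = 22
t = (x̄ - μ₀) / (s/√n) = (84.57 - 83) / (17.68/√23) = 0.426
p-value = 0.6743

Since p-value > α = 0.01, we fail to reject H₀.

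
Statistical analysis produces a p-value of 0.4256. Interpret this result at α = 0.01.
Since p = 0.4256 > α = 0.01, fail to reject H₀.
There is insufficient evidence to reject the null hypothesis; the result is not statistically significant at the 0.01 level.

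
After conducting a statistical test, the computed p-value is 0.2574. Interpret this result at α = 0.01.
Since p = 0.2574 > α = 0.01, fail to reject H₀.
There is insufficient evidence to reject the null hypothesis; the result is not statistically significant at the 0.01 level.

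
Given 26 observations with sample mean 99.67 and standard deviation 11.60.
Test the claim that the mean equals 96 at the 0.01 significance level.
One-sample t-test:
H₀: μ = 96
H₁: μ ≠ 96
df = n - 1 = 25
t = (x̄ - μ₀) / (s/√n) = (99.67 - 96) / (11.60/√26) = 1.613
p-value = 0.1192

Since p-value > α = 0.01, we fail to reject H₀.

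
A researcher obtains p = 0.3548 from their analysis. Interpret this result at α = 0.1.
Since p = 0.3548 > α = 0.1, fail to reject H₀.
There is insufficient evidence to reject the null hypothesis; the result is not statistically significant at the 0.1 level.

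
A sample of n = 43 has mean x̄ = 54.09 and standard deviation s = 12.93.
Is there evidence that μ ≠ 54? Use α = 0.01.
One-sample t-test:
H₀: μ = 54
H₁: μ ≠ 54
df = n - 1 = 42
t = (x̄ - μ₀) / (s/√n) = (54.09 - 54) / (12.93/√43) = 0.046
p-value = 0.9638

Since p-value > α = 0.01, we fail to reject H₀.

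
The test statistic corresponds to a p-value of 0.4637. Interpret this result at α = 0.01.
Since p = 0.4637 > α = 0.01, fail to reject H₀.
There is insufficient evidence to reject the null hypothesis; the result is not statistically significant at the 0.01 level.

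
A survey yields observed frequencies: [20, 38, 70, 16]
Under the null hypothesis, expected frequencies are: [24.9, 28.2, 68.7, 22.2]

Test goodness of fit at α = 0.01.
Chi-square goodness of fit test:
H₀: observed counts match expected distribution
H₁: observed counts differ from expected distribution
df = k - 1 = 3
χ² = Σ(O - E)²/E
   = (20 - 24.9)²/24.9 + (38 - 28.2)²/28.2 + (70 - 68.7)²/68.7 + (16 - 22.2)²/22.2
   = 0.964 + 3.406 + 0.025 + 1.732
   = 6.13
p-value = 0.1056

Since p-value > α = 0.01, we fail to reject H₀.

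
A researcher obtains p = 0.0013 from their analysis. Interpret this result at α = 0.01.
Since p = 0.0013 < α = 0.01, reject H₀.
There is sufficient evidence to reject the null hypothesis; the result is statistically significant at the 0.01 level.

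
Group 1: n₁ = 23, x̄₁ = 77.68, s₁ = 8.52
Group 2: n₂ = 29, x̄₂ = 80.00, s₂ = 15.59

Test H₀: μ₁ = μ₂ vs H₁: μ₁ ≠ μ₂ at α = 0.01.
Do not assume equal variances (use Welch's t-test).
Welch's two-sample t-test:
H₀: μ₁ = μ₂
H₁: μ₁ ≠ μ₂
s₁²/n₁ = 8.52²/23 = 3.1561,  s₂²/n₂ = 15.59²/29 = 8.3810
SE = √(s₁²/n₁ + s₂²/n₂) = √(3.1561 + 8.3810) = 3.3966
df (Welch-Satterthwaite) = (s₁²/n₁ + s₂²/n₂)² / [(s₁²/n₁)²/(n₁-1) + (s₂²/n₂)²/(n₂-1)] ≈ 44.95
t = (x̄₁ - x̄₂) / SE = (77.68 - 80.00) / 3.3966 = -2.32 / 3.3966 = -0.683
p-value = 0.4981

Since p-value > α = 0.01, we fail to reject H₀.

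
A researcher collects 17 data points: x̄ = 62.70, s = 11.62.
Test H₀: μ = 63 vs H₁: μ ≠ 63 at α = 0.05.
One-sample t-test:
H₀: μ = 63
H₁: μ ≠ 63
df = n - 1 = 16
t = (x̄ - μ₀) / (s/√n) = (62.70 - 63) / (11.62/√17) = -0.106
p-value = 0.9165

Since p-value > α = 0.05, we fail to reject H₀.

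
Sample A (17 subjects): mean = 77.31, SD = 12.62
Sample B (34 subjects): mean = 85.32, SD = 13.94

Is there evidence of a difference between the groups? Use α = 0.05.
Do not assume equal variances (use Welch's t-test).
Welch's two-sample t-test:
H₀: μ₁ = μ₂
H₁: μ₁ ≠ μ₂
s₁²/n₁ = 12.62²/17 = 9.3685,  s₂²/n₂ = 13.94²/34 = 5.7154
SE = √(s₁²/n₁ + s₂²/n₂) = √(9.3685 + 5.7154) = 3.8838
df (Welch-Satterthwaite) = (s₁²/n₁ + s₂²/n₂)² / [(s₁²/n₁)²/(n₁-1) + (s₂²/n₂)²/(n₂-1)] ≈ 35.14
t = (x̄₁ - x̄₂) / SE = (77.31 - 85.32) / 3.8838 = -8.01 / 3.8838 = -2.062
p-value = 0.0466

Since p-value < α = 0.05, we reject H₀.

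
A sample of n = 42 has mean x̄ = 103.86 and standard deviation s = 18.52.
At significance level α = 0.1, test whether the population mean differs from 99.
One-sample t-test:
H₀: μ = 99
H₁: μ ≠ 99
df = n - 1 = 41
t = (x̄ - μ₀) / (s/√n) = (103.86 - 99) / (18.52/√42) = 1.701
p-value = 0.0966

Since p-value < α = 0.1, we reject H₀.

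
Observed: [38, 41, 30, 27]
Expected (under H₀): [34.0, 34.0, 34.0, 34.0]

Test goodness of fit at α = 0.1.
Chi-square goodness of fit test:
H₀: observed counts match expected distribution
H₁: observed counts differ from expected distribution
df = k - 1 = 3
χ² = Σ(O - E)²/E
   = (38 - 34.0)²/34.0 + (41 - 34.0)²/34.0 + (30 - 34.0)²/34.0 + (27 - 34.0)²/34.0
   = 0.471 + 1.441 + 0.471 + 1.441
   = 3.82
p-value = 0.2812

Since p-value > α = 0.1, we fail to reject H₀.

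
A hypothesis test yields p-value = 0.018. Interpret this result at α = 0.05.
Since p = 0.018 < α = 0.05, reject H₀.
There is sufficient evidence to reject the null hypothesis; the result is statistically significant at the 0.05 level.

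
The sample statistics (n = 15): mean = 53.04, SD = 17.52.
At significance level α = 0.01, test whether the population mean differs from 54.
One-sample t-test:
H₀: μ = 54
H₁: μ ≠ 54
df = n - 1 = 14
t = (x̄ - μ₀) / (s/√n) = (53.04 - 54) / (17.52/√15) = -0.212
p-value = 0.8350

Since p-value > α = 0.01, we fail to reject H₀.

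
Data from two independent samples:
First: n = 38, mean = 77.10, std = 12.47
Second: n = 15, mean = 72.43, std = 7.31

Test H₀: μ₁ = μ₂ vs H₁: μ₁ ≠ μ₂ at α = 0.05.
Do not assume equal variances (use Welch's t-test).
Welch's two-sample t-test:
H₀: μ₁ = μ₂
H₁: μ₁ ≠ μ₂
s₁²/n₁ = 12.47²/38 = 4.0921,  s₂²/n₂ = 7.31²/15 = 3.5624
SE = √(s₁²/n₁ + s₂²/n₂) = √(4.0921 + 3.5624) = 2.7667
df (Welch-Satterthwaite) = (s₁²/n₁ + s₂²/n₂)² / [(s₁²/n₁)²/(n₁-1) + (s₂²/n₂)²/(n₂-1)] ≈ 43.11
t = (x̄₁ - x̄₂) / SE = (77.10 - 72.43) / 2.7667 = 4.67 / 2.7667 = 1.688
p-value = 0.0986

Since p-value > α = 0.05, we fail to reject H₀.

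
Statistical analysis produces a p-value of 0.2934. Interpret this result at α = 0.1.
Since p = 0.2934 > α = 0.1, fail to reject H₀.
There is insufficient evidence to reject the null hypothesis; the result is not statistically significant at the 0.1 level.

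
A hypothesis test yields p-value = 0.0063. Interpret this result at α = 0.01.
Since p = 0.0063 < α = 0.01, reject H₀.
There is sufficient evidence to reject the null hypothesis; the result is statistically significant at the 0.01 level.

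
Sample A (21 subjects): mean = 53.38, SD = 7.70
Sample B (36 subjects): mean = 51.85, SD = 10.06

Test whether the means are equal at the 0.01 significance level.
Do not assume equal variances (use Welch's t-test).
Welch's two-sample t-test:
H₀: μ₁ = μ₂
H₁: μ₁ ≠ μ₂
s₁²/n₁ = 7.70²/21 = 2.8233,  s₂²/n₂ = 10.06²/36 = 2.8112
SE = √(s₁²/n₁ + s₂²/n₂) = √(2.8233 + 2.8112) = 2.3737
df (Welch-Satterthwaite) = (s₁²/n₁ + s₂²/n₂)² / [(s₁²/n₁)²/(n₁-1) + (s₂²/n₂)²/(n₂-1)] ≈ 50.85
t = (x̄₁ - x̄₂) / SE = (53.38 - 51.85) / 2.3737 = 1.53 / 2.3737 = 0.645
p-value = 0.5221

Since p-value > α = 0.01, we fail to reject H₀.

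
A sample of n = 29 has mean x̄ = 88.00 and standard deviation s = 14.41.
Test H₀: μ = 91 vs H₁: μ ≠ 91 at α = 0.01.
One-sample t-test:
H₀: μ = 91
H₁: μ ≠ 91
df = n - 1 = 28
t = (x̄ - μ₀) / (s/√n) = (88.00 - 91) / (14.41/√29) = -1.121
p-value = 0.2718

Since p-value > α = 0.01, we fail to reject H₀.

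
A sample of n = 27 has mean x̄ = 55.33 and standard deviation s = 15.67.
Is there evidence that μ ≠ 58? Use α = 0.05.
One-sample t-test:
H₀: μ = 58
H₁: μ ≠ 58
df = n - 1 = 26
t = (x̄ - μ₀) / (s/√n) = (55.33 - 58) / (15.67/√27) = -0.885
p-value = 0.3841

Since p-value > α = 0.05, we fail to reject H₀.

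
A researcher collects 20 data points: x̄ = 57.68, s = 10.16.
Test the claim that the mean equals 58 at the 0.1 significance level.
One-sample t-test:
H₀: μ = 58
H₁: μ ≠ 58
df = n - 1 = 19
t = (x̄ - μ₀) / (s/√n) = (57.68 - 58) / (10.16/√20) = -0.141
p-value = 0.8895

Since p-value > α = 0.1, we fail to reject H₀.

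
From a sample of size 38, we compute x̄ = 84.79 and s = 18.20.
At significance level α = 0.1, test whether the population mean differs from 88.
One-sample t-test:
H₀: μ = 88
H₁: μ ≠ 88
df = n - 1 = 37
t = (x̄ - μ₀) / (s/√n) = (84.79 - 88) / (18.20/√38) = -1.087
p-value = 0.2840

Since p-value > α = 0.1, we fail to reject H₀.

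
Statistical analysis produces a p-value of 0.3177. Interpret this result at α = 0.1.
Since p = 0.3177 > α = 0.1, fail to reject H₀.
There is insufficient evidence to reject the null hypothesis; the result is not statistically significant at the 0.1 level.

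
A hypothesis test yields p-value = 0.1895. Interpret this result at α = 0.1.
Since p = 0.1895 > α = 0.1, fail to reject H₀.
There is insufficient evidence to reject the null hypothesis; the result is not statistically significant at the 0.1 level.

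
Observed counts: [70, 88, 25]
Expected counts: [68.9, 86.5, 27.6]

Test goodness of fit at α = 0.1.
Chi-square goodness of fit test:
H₀: observed counts match expected distribution
H₁: observed counts differ from expected distribution
df = k - 1 = 2
χ² = Σ(O - E)²/E
   = (70 - 68.9)²/68.9 + (88 - 86.5)²/86.5 + (25 - 27.6)²/27.6
   = 0.018 + 0.026 + 0.245
   = 0.29
p-value = 0.8657

Since p-value > α = 0.1, we fail to reject H₀.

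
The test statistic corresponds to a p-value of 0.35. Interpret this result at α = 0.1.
Since p = 0.35 > α = 0.1, fail to reject H₀.
There is insufficient evidence to reject the null hypothesis; the result is not statistically significant at the 0.1 level.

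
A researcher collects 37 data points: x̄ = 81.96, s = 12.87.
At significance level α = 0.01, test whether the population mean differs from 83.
One-sample t-test:
H₀: μ = 83
H₁: μ ≠ 83
df = n - 1 = 36
t = (x̄ - μ₀) / (s/√n) = (81.96 - 83) / (12.87/√37) = -0.492
p-value = 0.6260

Since p-value > α = 0.01, we fail to reject H₀.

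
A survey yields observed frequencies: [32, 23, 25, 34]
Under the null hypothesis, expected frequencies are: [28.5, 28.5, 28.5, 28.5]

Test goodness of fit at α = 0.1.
Chi-square goodness of fit test:
H₀: observed counts match expected distribution
H₁: observed counts differ from expected distribution
df = k - 1 = 3
χ² = Σ(O - E)²/E
   = (32 - 28.5)²/28.5 + (23 - 28.5)²/28.5 + (25 - 28.5)²/28.5 + (34 - 28.5)²/28.5
   = 0.430 + 1.061 + 0.430 + 1.061
   = 2.98
p-value = 0.3943

Since p-value > α = 0.1, we fail to reject H₀.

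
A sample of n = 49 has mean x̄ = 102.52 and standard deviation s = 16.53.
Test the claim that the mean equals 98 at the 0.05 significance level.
One-sample t-test:
H₀: μ = 98
H₁: μ ≠ 98
df = n - 1 = 48
t = (x̄ - μ₀) / (s/√n) = (102.52 - 98) / (16.53/√49) = 1.914
p-value = 0.0616

Since p-value > α = 0.05, we fail to reject H₀.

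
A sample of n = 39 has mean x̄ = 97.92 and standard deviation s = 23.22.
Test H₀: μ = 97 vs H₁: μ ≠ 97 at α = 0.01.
One-sample t-test:
H₀: μ = 97
H₁: μ ≠ 97
df = n - 1 = 38
t = (x̄ - μ₀) / (s/√n) = (97.92 - 97) / (23.22/√39) = 0.247
p-value = 0.8059

Since p-value > α = 0.01, we fail to reject H₀.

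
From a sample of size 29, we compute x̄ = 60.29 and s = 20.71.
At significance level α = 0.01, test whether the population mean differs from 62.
One-sample t-test:
H₀: μ = 62
H₁: μ ≠ 62
df = n - 1 = 28
t = (x̄ - μ₀) / (s/√n) = (60.29 - 62) / (20.71/√29) = -0.445
p-value = 0.6600

Since p-value > α = 0.01, we fail to reject H₀.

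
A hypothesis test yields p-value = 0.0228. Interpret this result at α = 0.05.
Since p = 0.0228 < α = 0.05, reject H₀.
There is sufficient evidence to reject the null hypothesis; the result is statistically significant at the 0.05 level.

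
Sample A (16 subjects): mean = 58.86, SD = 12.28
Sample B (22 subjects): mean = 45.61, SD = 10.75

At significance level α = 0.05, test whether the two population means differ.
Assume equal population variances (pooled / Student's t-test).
Student's two-sample t-test (equal variances):
H₀: μ₁ = μ₂
H₁: μ₁ ≠ μ₂
df = n₁ + n₂ - 2 = 36
Pooled variance s_p² = [(n₁-1)s₁² + (n₂-1)s₂²] / (n₁ + n₂ - 2) = [(15)(12.28²) + (21)(10.75²)] / 36 = 130.2441
SE = √(s_p²(1/n₁ + 1/n₂)) = √(130.2441 × (1/16 + 1/22)) = 3.7497
t = (x̄₁ - x̄₂) / SE = (58.86 - 45.61) / 3.7497 = 13.25 / 3.7497 = 3.534
p-value = 0.0011

Since p-value < α = 0.05, we reject H₀.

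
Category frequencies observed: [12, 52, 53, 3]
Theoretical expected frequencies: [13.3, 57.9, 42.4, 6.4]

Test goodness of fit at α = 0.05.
Chi-square goodness of fit test:
H₀: observed counts match expected distribution
H₁: observed counts differ from expected distribution
df = k - 1 = 3
χ² = Σ(O - E)²/E
   = (12 - 13.3)²/13.3 + (52 - 57.9)²/57.9 + (53 - 42.4)²/42.4 + (3 - 6.4)²/6.4
   = 0.127 + 0.601 + 2.650 + 1.806
   = 5.18
p-value = 0.1588

Since p-value > α = 0.05, we fail to reject H₀.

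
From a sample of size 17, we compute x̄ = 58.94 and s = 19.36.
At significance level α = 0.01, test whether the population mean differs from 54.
One-sample t-test:
H₀: μ = 54
H₁: μ ≠ 54
df = n - 1 = 16
t = (x̄ - μ₀) / (s/√n) = (58.94 - 54) / (19.36/√17) = 1.052
p-value = 0.3084

Since p-value > α = 0.01, we fail to reject H₀.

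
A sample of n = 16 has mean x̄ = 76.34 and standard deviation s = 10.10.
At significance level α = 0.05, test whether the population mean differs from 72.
One-sample t-test:
H₀: μ = 72
H₁: μ ≠ 72
df = n - 1 = 15
t = (x̄ - μ₀) / (s/√n) = (76.34 - 72) / (10.10/√16) = 1.719
p-value = 0.1062

Since p-value > α = 0.05, we fail to reject H₀.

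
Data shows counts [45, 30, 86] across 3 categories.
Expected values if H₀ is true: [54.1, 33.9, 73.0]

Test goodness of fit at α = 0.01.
Chi-square goodness of fit test:
H₀: observed counts match expected distribution
H₁: observed counts differ from expected distribution
df = k - 1 = 2
χ² = Σ(O - E)²/E
   = (45 - 54.1)²/54.1 + (30 - 33.9)²/33.9 + (86 - 73.0)²/73.0
   = 1.531 + 0.449 + 2.315
   = 4.29
p-value = 0.1168

Since p-value > α = 0.01, we fail to reject H₀.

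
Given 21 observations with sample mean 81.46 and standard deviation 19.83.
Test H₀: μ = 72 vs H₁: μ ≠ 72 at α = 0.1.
One-sample t-test:
H₀: μ = 72
H₁: μ ≠ 72
df = n - 1 = 20
t = (x̄ - μ₀) / (s/√n) = (81.46 - 72) / (19.83/√21) = 2.186
p-value = 0.0409

Since p-value < α = 0.1, we reject H₀.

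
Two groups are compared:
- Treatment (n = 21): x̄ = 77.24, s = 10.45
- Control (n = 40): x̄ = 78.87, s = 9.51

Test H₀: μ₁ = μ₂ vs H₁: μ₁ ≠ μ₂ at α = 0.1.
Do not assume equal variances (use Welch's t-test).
Welch's two-sample t-test:
H₀: μ₁ = μ₂
H₁: μ₁ ≠ μ₂
s₁²/n₁ = 10.45²/21 = 5.2001,  s₂²/n₂ = 9.51²/40 = 2.2610
SE = √(s₁²/n₁ + s₂²/n₂) = √(5.2001 + 2.2610) = 2.7315
df (Welch-Satterthwaite) = (s₁²/n₁ + s₂²/n₂)² / [(s₁²/n₁)²/(n₁-1) + (s₂²/n₂)²/(n₂-1)] ≈ 37.53
t = (x̄₁ - x̄₂) / SE = (77.24 - 78.87) / 2.7315 = -1.63 / 2.7315 = -0.597
p-value = 0.5543

Since p-value > α = 0.1, we fail to reject H₀.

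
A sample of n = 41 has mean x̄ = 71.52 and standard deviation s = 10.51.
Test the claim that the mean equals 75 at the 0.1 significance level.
One-sample t-test:
H₀: μ = 75
H₁: μ ≠ 75
df = n - 1 = 40
t = (x̄ - μ₀) / (s/√n) = (71.52 - 75) / (10.51/√41) = -2.120
p-value = 0.0402

Since p-value < α = 0.1, we reject H₀.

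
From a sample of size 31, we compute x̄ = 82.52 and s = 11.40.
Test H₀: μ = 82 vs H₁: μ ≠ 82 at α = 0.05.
One-sample t-test:
H₀: μ = 82
H₁: μ ≠ 82
df = n - 1 = 30
t = (x̄ - μ₀) / (s/√n) = (82.52 - 82) / (11.40/√31) = 0.254
p-value = 0.8013

Since p-value > α = 0.05, we fail to reject H₀.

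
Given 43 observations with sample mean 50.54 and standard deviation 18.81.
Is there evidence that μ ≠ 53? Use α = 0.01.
One-sample t-test:
H₀: μ = 53
H₁: μ ≠ 53
df = n - 1 = 42
t = (x̄ - μ₀) / (s/√n) = (50.54 - 53) / (18.81/√43) = -0.858
p-value = 0.3960

Since p-value > α = 0.01, we fail to reject H₀.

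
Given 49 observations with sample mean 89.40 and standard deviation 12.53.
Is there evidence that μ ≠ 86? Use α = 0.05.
One-sample t-test:
H₀: μ = 86
H₁: μ ≠ 86
df = n - 1 = 48
t = (x̄ - μ₀) / (s/√n) = (89.40 - 86) / (12.53/√49) = 1.899
p-value = 0.0635

Since p-value > α = 0.05, we fail to reject H₀.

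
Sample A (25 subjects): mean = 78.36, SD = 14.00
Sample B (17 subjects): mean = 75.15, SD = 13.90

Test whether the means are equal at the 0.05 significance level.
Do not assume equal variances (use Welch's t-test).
Welch's two-sample t-test:
H₀: μ₁ = μ₂
H₁: μ₁ ≠ μ₂
s₁²/n₁ = 14.00²/25 = 7.8400,  s₂²/n₂ = 13.90²/17 = 11.3653
SE = √(s₁²/n₁ + s₂²/n₂) = √(7.8400 + 11.3653) = 4.3824
df (Welch-Satterthwaite) = (s₁²/n₁ + s₂²/n₂)² / [(s₁²/n₁)²/(n₁-1) + (s₂²/n₂)²/(n₂-1)] ≈ 34.68
t = (x̄₁ - x̄₂) / SE = (78.36 - 75.15) / 4.3824 = 3.21 / 4.3824 = 0.732
p-value = 0.4688

Since p-value > α = 0.05, we fail to reject H₀.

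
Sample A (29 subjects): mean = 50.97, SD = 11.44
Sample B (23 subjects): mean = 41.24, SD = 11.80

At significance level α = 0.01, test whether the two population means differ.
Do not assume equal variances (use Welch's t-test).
Welch's two-sample t-test:
H₀: μ₁ = μ₂
H₁: μ₁ ≠ μ₂
s₁²/n₁ = 11.44²/29 = 4.5129,  s₂²/n₂ = 11.80²/23 = 6.0539
SE = √(s₁²/n₁ + s₂²/n₂) = √(4.5129 + 6.0539) = 3.2507
df (Welch-Satterthwaite) = (s₁²/n₁ + s₂²/n₂)² / [(s₁²/n₁)²/(n₁-1) + (s₂²/n₂)²/(n₂-1)] ≈ 46.65
t = (x̄₁ - x̄₂) / SE = (50.97 - 41.24) / 3.2507 = 9.73 / 3.2507 = 2.993
p-value = 0.0044

Since p-value < α = 0.01, we reject H₀.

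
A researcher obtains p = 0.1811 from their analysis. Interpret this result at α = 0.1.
Since p = 0.1811 > α = 0.1, fail to reject H₀.
There is insufficient evidence to reject the null hypothesis; the result is not statistically significant at the 0.1 level.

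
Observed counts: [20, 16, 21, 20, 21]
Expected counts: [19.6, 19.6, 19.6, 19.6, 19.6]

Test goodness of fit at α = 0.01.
Chi-square goodness of fit test:
H₀: observed counts match expected distribution
H₁: observed counts differ from expected distribution
df = k - 1 = 4
χ² = Σ(O - E)²/E
   = (20 - 19.6)²/19.6 + (16 - 19.6)²/19.6 + (21 - 19.6)²/19.6 + (20 - 19.6)²/19.6 + (21 - 19.6)²/19.6
   = 0.008 + 0.661 + 0.100 + 0.008 + 0.100
   = 0.88
p-value = 0.9278

Since p-value > α = 0.01, we fail to reject H₀.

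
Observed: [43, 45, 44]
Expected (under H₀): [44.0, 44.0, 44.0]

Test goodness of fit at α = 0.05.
Chi-square goodness of fit test:
H₀: observed counts match expected distribution
H₁: observed counts differ from expected distribution
df = k - 1 = 2
χ² = Σ(O - E)²/E
   = (43 - 44.0)²/44.0 + (45 - 44.0)²/44.0 + (44 - 44.0)²/44.0
   = 0.023 + 0.023 + 0.000
   = 0.05
p-value = 0.9775

Since p-value > α = 0.05, we fail to reject H₀.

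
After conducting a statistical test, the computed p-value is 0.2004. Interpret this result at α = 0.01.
Since p = 0.2004 > α = 0.01, fail to reject H₀.
There is insufficient evidence to reject the null hypothesis; the result is not statistically significant at the 0.01 level.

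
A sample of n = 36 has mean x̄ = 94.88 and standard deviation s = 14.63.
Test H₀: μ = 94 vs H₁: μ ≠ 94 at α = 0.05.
One-sample t-test:
H₀: μ = 94
H₁: μ ≠ 94
df = n - 1 = 35
t = (x̄ - μ₀) / (s/√n) = (94.88 - 94) / (14.63/√36) = 0.361
p-value = 0.7203

Since p-value > α = 0.05, we fail to reject H₀.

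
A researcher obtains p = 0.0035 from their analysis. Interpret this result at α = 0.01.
Since p = 0.0035 < α = 0.01, reject H₀.
There is sufficient evidence to reject the null hypothesis; the result is statistically significant at the 0.01 level.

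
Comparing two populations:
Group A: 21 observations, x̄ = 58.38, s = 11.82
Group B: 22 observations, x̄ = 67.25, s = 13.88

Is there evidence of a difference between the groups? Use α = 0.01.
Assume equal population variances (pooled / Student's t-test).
Student's two-sample t-test (equal variances):
H₀: μ₁ = μ₂
H₁: μ₁ ≠ μ₂
df = n₁ + n₂ - 2 = 41
Pooled variance s_p² = [(n₁-1)s₁² + (n₂-1)s₂²] / (n₁ + n₂ - 2) = [(20)(11.82²) + (21)(13.88²)] / 41 = 166.8290
SE = √(s_p²(1/n₁ + 1/n₂)) = √(166.8290 × (1/21 + 1/22)) = 3.9405
t = (x̄₁ - x̄₂) / SE = (58.38 - 67.25) / 3.9405 = -8.87 / 3.9405 = -2.251
p-value = 0.0298

Since p-value > α = 0.01, we fail to reject H₀.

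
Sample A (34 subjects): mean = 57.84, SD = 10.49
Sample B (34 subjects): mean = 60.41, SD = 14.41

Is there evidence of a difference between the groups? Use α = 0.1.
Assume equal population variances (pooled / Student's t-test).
Student's two-sample t-test (equal variances):
H₀: μ₁ = μ₂
H₁: μ₁ ≠ μ₂
df = n₁ + n₂ - 2 = 66
Pooled variance s_p² = [(n₁-1)s₁² + (n₂-1)s₂²] / (n₁ + n₂ - 2) = [(33)(10.49²) + (33)(14.41²)] / 66 = 158.8441
SE = √(s_p²(1/n₁ + 1/n₂)) = √(158.8441 × (1/34 + 1/34)) = 3.0568
t = (x̄₁ - x̄₂) / SE = (57.84 - 60.41) / 3.0568 = -2.57 / 3.0568 = -0.841
p-value = 0.4035

Since p-value > α = 0.1, we fail to reject H₀.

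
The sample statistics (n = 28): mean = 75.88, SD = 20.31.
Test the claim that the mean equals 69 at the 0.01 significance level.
One-sample t-test:
H₀: μ = 69
H₁: μ ≠ 69
df = n - 1 = 27
t = (x̄ - μ₀) / (s/√n) = (75.88 - 69) / (20.31/√28) = 1.792
p-value = 0.0843

Since p-value > α = 0.01, we fail to reject H₀.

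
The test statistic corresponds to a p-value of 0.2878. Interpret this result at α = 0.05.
Since p = 0.2878 > α = 0.05, fail to reject H₀.
There is insufficient evidence to reject the null hypothesis; the result is not statistically significant at the 0.05 level.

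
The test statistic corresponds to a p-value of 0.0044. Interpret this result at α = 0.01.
Since p = 0.0044 < α = 0.01, reject H₀.
There is sufficient evidence to reject the null hypothesis; the result is statistically significant at the 0.01 level.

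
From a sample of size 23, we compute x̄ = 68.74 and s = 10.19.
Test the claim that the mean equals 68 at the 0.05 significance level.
One-sample t-test:
H₀: μ = 68
H₁: μ ≠ 68
df = n - 1 = 22
t = (x̄ - μ₀) / (s/√n) = (68.74 - 68) / (10.19/√23) = 0.348
p-value = 0.7309

Since p-value > α = 0.05, we fail to reject H₀.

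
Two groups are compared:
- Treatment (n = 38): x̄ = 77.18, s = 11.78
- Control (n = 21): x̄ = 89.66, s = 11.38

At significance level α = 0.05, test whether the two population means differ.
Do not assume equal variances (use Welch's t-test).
Welch's two-sample t-test:
H₀: μ₁ = μ₂
H₁: μ₁ ≠ μ₂
s₁²/n₁ = 11.78²/38 = 3.6518,  s₂²/n₂ = 11.38²/21 = 6.1669
SE = √(s₁²/n₁ + s₂²/n₂) = √(3.6518 + 6.1669) = 3.1335
df (Welch-Satterthwaite) = (s₁²/n₁ + s₂²/n₂)² / [(s₁²/n₁)²/(n₁-1) + (s₂²/n₂)²/(n₂-1)] ≈ 42.62
t = (x̄₁ - x̄₂) / SE = (77.18 - 89.66) / 3.1335 = -12.48 / 3.1335 = -3.983
p-value = 0.0003

Since p-value < α = 0.05, we reject H₀.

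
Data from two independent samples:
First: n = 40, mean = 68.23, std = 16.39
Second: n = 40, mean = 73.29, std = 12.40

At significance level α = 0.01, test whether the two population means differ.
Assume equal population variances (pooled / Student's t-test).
Student's two-sample t-test (equal variances):
H₀: μ₁ = μ₂
H₁: μ₁ ≠ μ₂
df = n₁ + n₂ - 2 = 78
Pooled variance s_p² = [(n₁-1)s₁² + (n₂-1)s₂²] / (n₁ + n₂ - 2) = [(39)(16.39²) + (39)(12.40²)] / 78 = 211.1961
SE = √(s_p²(1/n₁ + 1/n₂)) = √(211.1961 × (1/40 + 1/40)) = 3.2496
t = (x̄₁ - x̄₂) / SE = (68.23 - 73.29) / 3.2496 = -5.06 / 3.2496 = -1.557
p-value = 0.1235

Since p-value > α = 0.01, we fail to reject H₀.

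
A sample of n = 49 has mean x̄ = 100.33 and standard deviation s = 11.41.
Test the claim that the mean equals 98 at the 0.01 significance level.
One-sample t-test:
H₀: μ = 98
H₁: μ ≠ 98
df = n - 1 = 48
t = (x̄ - μ₀) / (s/√n) = (100.33 - 98) / (11.41/√49) = 1.429
p-value = 0.1594

Since p-value > α = 0.01, we fail to reject H₀.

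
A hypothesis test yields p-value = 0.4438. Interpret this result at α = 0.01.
Since p = 0.4438 > α = 0.01, fail to reject H₀.
There is insufficient evidence to reject the null hypothesis; the result is not statistically significant at the 0.01 level.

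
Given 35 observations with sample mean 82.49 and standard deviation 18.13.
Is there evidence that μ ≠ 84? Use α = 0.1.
One-sample t-test:
H₀: μ = 84
H₁: μ ≠ 84
df = n - 1 = 34
t = (x̄ - μ₀) / (s/√n) = (82.49 - 84) / (18.13/√35) = -0.493
p-value = 0.6254

Since p-value > α = 0.1, we fail to reject H₀.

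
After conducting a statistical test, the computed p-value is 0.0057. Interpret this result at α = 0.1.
Since p = 0.0057 < α = 0.1, reject H₀.
There is sufficient evidence to reject the null hypothesis; the result is statistically significant at the 0.1 level.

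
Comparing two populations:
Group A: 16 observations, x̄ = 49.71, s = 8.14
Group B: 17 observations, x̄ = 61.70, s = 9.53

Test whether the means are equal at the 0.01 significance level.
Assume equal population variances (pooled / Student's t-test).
Student's two-sample t-test (equal variances):
H₀: μ₁ = μ₂
H₁: μ₁ ≠ μ₂
df = n₁ + n₂ - 2 = 31
Pooled variance s_p² = [(n₁-1)s₁² + (n₂-1)s₂²] / (n₁ + n₂ - 2) = [(15)(8.14²) + (16)(9.53²)] / 31 = 78.9364
SE = √(s_p²(1/n₁ + 1/n₂)) = √(78.9364 × (1/16 + 1/17)) = 3.0946
t = (x̄₁ - x̄₂) / SE = (49.71 - 61.70) / 3.0946 = -11.99 / 3.0946 = -3.874
p-value = 0.0005

Since p-value < α = 0.01, we reject H₀.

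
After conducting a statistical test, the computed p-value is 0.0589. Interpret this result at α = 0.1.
Since p = 0.0589 < α = 0.1, reject H₀.
There is sufficient evidence to reject the null hypothesis; the result is statistically significant at the 0.1 level.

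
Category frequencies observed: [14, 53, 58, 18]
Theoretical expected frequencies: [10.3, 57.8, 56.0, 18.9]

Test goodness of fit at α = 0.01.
Chi-square goodness of fit test:
H₀: observed counts match expected distribution
H₁: observed counts differ from expected distribution
df = k - 1 = 3
χ² = Σ(O - E)²/E
   = (14 - 10.3)²/10.3 + (53 - 57.8)²/57.8 + (58 - 56.0)²/56.0 + (18 - 18.9)²/18.9
   = 1.329 + 0.399 + 0.071 + 0.043
   = 1.84
p-value = 0.6058

Since p-value > α = 0.01, we fail to reject H₀.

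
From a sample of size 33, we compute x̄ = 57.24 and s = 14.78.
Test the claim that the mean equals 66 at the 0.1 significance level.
One-sample t-test:
H₀: μ = 66
H₁: μ ≠ 66
df = n - 1 = 32
t = (x̄ - μ₀) / (s/√n) = (57.24 - 66) / (14.78/√33) = -3.405
p-value = 0.0018

Since p-value < α = 0.1, we reject H₀.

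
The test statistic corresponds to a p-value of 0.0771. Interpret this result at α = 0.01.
Since p = 0.0771 > α = 0.01, fail to reject H₀.
There is insufficient evidence to reject the null hypothesis; the result is not statistically significant at the 0.01 level.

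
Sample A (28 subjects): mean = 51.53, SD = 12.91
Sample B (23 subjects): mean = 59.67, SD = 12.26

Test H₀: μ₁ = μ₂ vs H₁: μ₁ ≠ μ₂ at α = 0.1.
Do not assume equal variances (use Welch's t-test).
Welch's two-sample t-test:
H₀: μ₁ = μ₂
H₁: μ₁ ≠ μ₂
s₁²/n₁ = 12.91²/28 = 5.9524,  s₂²/n₂ = 12.26²/23 = 6.5351
SE = √(s₁²/n₁ + s₂²/n₂) = √(5.9524 + 6.5351) = 3.5338
df (Welch-Satterthwaite) = (s₁²/n₁ + s₂²/n₂)² / [(s₁²/n₁)²/(n₁-1) + (s₂²/n₂)²/(n₂-1)] ≈ 47.93
t = (x̄₁ - x̄₂) / SE = (51.53 - 59.67) / 3.5338 = -8.14 / 3.5338 = -2.303
p-value = 0.0256

Since p-value < α = 0.1, we reject H₀.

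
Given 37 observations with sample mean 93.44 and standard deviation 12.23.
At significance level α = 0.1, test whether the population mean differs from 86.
One-sample t-test:
H₀: μ = 86
H₁: μ ≠ 86
df = n - 1 = 36
t = (x̄ - μ₀) / (s/√n) = (93.44 - 86) / (12.23/√37) = 3.700
p-value = 0.0007

Since p-value < α = 0.1, we reject H₀.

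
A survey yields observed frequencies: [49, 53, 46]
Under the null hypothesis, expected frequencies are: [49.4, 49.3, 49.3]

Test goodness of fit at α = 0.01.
Chi-square goodness of fit test:
H₀: observed counts match expected distribution
H₁: observed counts differ from expected distribution
df = k - 1 = 2
χ² = Σ(O - E)²/E
   = (49 - 49.4)²/49.4 + (53 - 49.3)²/49.3 + (46 - 49.3)²/49.3
   = 0.003 + 0.278 + 0.221
   = 0.50
p-value = 0.7781

Since p-value > α = 0.01, we fail to reject H₀.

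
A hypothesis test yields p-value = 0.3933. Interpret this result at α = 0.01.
Since p = 0.3933 > α = 0.01, fail to reject H₀.
There is insufficient evidence to reject the null hypothesis; the result is not statistically significant at the 0.01 level.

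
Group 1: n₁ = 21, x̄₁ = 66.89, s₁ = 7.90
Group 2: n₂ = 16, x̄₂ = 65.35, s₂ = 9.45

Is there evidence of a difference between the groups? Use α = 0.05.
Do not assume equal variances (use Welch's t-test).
Welch's two-sample t-test:
H₀: μ₁ = μ₂
H₁: μ₁ ≠ μ₂
s₁²/n₁ = 7.90²/21 = 2.9719,  s₂²/n₂ = 9.45²/16 = 5.5814
SE = √(s₁²/n₁ + s₂²/n₂) = √(2.9719 + 5.5814) = 2.9246
df (Welch-Satterthwaite) = (s₁²/n₁ + s₂²/n₂)² / [(s₁²/n₁)²/(n₁-1) + (s₂²/n₂)²/(n₂-1)] ≈ 29.05
t = (x̄₁ - x̄₂) / SE = (66.89 - 65.35) / 2.9246 = 1.54 / 2.9246 = 0.527
p-value = 0.6025

Since p-value > α = 0.05, we fail to reject H₀.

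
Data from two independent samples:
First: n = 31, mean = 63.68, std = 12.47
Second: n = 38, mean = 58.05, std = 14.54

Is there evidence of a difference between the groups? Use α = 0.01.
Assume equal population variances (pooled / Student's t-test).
Student's two-sample t-test (equal variances):
H₀: μ₁ = μ₂
H₁: μ₁ ≠ μ₂
df = n₁ + n₂ - 2 = 67
Pooled variance s_p² = [(n₁-1)s₁² + (n₂-1)s₂²] / (n₁ + n₂ - 2) = [(30)(12.47²) + (37)(14.54²)] / 67 = 186.3770
SE = √(s_p²(1/n₁ + 1/n₂)) = √(186.3770 × (1/31 + 1/38)) = 3.3041
t = (x̄₁ - x̄₂) / SE = (63.68 - 58.05) / 3.3041 = 5.63 / 3.3041 = 1.704
p-value = 0.0930

Since p-value > α = 0.01, we fail to reject H₀.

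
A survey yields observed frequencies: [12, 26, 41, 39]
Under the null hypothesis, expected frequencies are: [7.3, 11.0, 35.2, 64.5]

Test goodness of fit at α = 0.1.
Chi-square goodness of fit test:
H₀: observed counts match expected distribution
H₁: observed counts differ from expected distribution
df = k - 1 = 3
χ² = Σ(O - E)²/E
   = (12 - 7.3)²/7.3 + (26 - 11.0)²/11.0 + (41 - 35.2)²/35.2 + (39 - 64.5)²/64.5
   = 3.026 + 20.455 + 0.956 + 10.081
   = 34.52
p-value < 0.0001

Since p-value < α = 0.1, we reject H₀.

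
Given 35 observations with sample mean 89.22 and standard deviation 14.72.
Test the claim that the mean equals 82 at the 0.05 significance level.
One-sample t-test:
H₀: μ = 82
H₁: μ ≠ 82
df = n - 1 = 34
t = (x̄ - μ₀) / (s/√n) = (89.22 - 82) / (14.72/√35) = 2.902
p-value = 0.0065

Since p-value < α = 0.05, we reject H₀.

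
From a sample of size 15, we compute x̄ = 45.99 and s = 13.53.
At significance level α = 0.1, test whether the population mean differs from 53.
One-sample t-test:
H₀: μ = 53
H₁: μ ≠ 53
df = n - 1 = 14
t = (x̄ - μ₀) / (s/√n) = (45.99 - 53) / (13.53/√15) = -2.007
p-value = 0.0645

Since p-value < α = 0.1, we reject H₀.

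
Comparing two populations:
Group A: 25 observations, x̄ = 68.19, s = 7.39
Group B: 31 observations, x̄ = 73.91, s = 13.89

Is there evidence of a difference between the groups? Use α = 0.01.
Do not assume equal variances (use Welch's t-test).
Welch's two-sample t-test:
H₀: μ₁ = μ₂
H₁: μ₁ ≠ μ₂
s₁²/n₁ = 7.39²/25 = 2.1845,  s₂²/n₂ = 13.89²/31 = 6.2236
SE = √(s₁²/n₁ + s₂²/n₂) = √(2.1845 + 6.2236) = 2.8997
df (Welch-Satterthwaite) = (s₁²/n₁ + s₂²/n₂)² / [(s₁²/n₁)²/(n₁-1) + (s₂²/n₂)²/(n₂-1)] ≈ 47.45
t = (x̄₁ - x̄₂) / SE = (68.19 - 73.91) / 2.8997 = -5.72 / 2.8997 = -1.973
p-value = 0.0544

Since p-value > α = 0.01, we fail to reject H₀.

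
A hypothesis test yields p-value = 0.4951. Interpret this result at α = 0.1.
Since p = 0.4951 > α = 0.1, fail to reject H₀.
There is insufficient evidence to reject the null hypothesis; the result is not statistically significant at the 0.1 level.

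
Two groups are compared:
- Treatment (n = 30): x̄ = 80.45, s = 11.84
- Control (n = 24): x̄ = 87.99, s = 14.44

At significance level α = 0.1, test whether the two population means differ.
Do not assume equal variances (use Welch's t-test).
Welch's two-sample t-test:
H₀: μ₁ = μ₂
H₁: μ₁ ≠ μ₂
s₁²/n₁ = 11.84²/30 = 4.6729,  s₂²/n₂ = 14.44²/24 = 8.6881
SE = √(s₁²/n₁ + s₂²/n₂) = √(4.6729 + 8.6881) = 3.6553
df (Welch-Satterthwaite) = (s₁²/n₁ + s₂²/n₂)² / [(s₁²/n₁)²/(n₁-1) + (s₂²/n₂)²/(n₂-1)] ≈ 44.24
t = (x̄₁ - x̄₂) / SE = (80.45 - 87.99) / 3.6553 = -7.54 / 3.6553 = -2.063
p-value = 0.0450

Since p-value < α = 0.1, we reject H₀.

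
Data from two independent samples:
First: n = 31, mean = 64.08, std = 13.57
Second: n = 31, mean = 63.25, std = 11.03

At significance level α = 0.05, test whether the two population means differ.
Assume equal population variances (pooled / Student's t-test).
Student's two-sample t-test (equal variances):
H₀: μ₁ = μ₂
H₁: μ₁ ≠ μ₂
df = n₁ + n₂ - 2 = 60
Pooled variance s_p² = [(n₁-1)s₁² + (n₂-1)s₂²] / (n₁ + n₂ - 2) = [(30)(13.57²) + (30)(11.03²)] / 60 = 152.9029
SE = √(s_p²(1/n₁ + 1/n₂)) = √(152.9029 × (1/31 + 1/31)) = 3.1408
t = (x̄₁ - x̄₂) / SE = (64.08 - 63.25) / 3.1408 = 0.83 / 3.1408 = 0.264
p-value = 0.7925

Since p-value > α = 0.05, we fail to reject H₀.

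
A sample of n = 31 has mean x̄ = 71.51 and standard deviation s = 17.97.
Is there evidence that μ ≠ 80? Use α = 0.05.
One-sample t-test:
H₀: μ = 80
H₁: μ ≠ 80
df = n - 1 = 30
t = (x̄ - μ₀) / (s/√n) = (71.51 - 80) / (17.97/√31) = -2.631
p-value = 0.0133

Since p-value < α = 0.05, we reject H₀.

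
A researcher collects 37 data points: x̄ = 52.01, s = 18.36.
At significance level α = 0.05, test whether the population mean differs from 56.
One-sample t-test:
H₀: μ = 56
H₁: μ ≠ 56
df = n - 1 = 36
t = (x̄ - μ₀) / (s/√n) = (52.01 - 56) / (18.36/√37) = -1.322
p-value = 0.1945

Since p-value > α = 0.05, we fail to reject H₀.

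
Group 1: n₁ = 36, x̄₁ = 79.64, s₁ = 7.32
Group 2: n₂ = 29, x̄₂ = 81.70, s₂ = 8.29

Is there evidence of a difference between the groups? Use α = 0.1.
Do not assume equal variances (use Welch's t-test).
Welch's two-sample t-test:
H₀: μ₁ = μ₂
H₁: μ₁ ≠ μ₂
s₁²/n₁ = 7.32²/36 = 1.4884,  s₂²/n₂ = 8.29²/29 = 2.3698
SE = √(s₁²/n₁ + s₂²/n₂) = √(1.4884 + 2.3698) = 1.9642
df (Welch-Satterthwaite) = (s₁²/n₁ + s₂²/n₂)² / [(s₁²/n₁)²/(n₁-1) + (s₂²/n₂)²/(n₂-1)] ≈ 56.41
t = (x̄₁ - x̄₂) / SE = (79.64 - 81.70) / 1.9642 = -2.06 / 1.9642 = -1.049
p-value = 0.2988

Since p-value > α = 0.1, we fail to reject H₀.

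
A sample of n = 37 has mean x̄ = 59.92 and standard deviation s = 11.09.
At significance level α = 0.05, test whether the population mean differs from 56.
One-sample t-test:
H₀: μ = 56
H₁: μ ≠ 56
df = n - 1 = 36
t = (x̄ - μ₀) / (s/√n) = (59.92 - 56) / (11.09/√37) = 2.150
p-value = 0.0383

Since p-value < α = 0.05, we reject H₀.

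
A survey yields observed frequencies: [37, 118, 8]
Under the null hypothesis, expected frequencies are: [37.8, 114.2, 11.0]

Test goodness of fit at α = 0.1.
Chi-square goodness of fit test:
H₀: observed counts match expected distribution
H₁: observed counts differ from expected distribution
df = k - 1 = 2
χ² = Σ(O - E)²/E
   = (37 - 37.8)²/37.8 + (118 - 114.2)²/114.2 + (8 - 11.0)²/11.0
   = 0.017 + 0.126 + 0.818
   = 0.96
p-value = 0.6183

Since p-value > α = 0.1, we fail to reject H₀.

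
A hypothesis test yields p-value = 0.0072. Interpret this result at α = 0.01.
Since p = 0.0072 < α = 0.01, reject H₀.
There is sufficient evidence to reject the null hypothesis; the result is statistically significant at the 0.01 level.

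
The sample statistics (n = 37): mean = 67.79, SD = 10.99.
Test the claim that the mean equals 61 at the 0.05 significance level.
One-sample t-test:
H₀: μ = 61
H₁: μ ≠ 61
df = n - 1 = 36
t = (x̄ - μ₀) / (s/√n) = (67.79 - 61) / (10.99/√37) = 3.758
p-value = 0.0006

Since p-value < α = 0.05, we reject H₀.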